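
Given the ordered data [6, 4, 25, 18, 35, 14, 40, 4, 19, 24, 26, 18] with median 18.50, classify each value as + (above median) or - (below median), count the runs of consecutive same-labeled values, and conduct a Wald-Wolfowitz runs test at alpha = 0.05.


Step 1: Compute median = 18.50; label A = above, B = below.
Labels in order: BBABABABAAAB  (n_A = 6, n_B = 6)
Step 2: Count runs R = 9.
Step 3: Under H0 (random ordering), E[R] = 2*n_A*n_B/(n_A+n_B) + 1 = 2*6*6/12 + 1 = 7.0000.
        Var[R] = 2*n_A*n_B*(2*n_A*n_B - n_A - n_B) / ((n_A+n_B)^2 * (n_A+n_B-1)) = 4320/1584 = 2.7273.
        SD[R] = 1.6514.
Step 4: Continuity-corrected z = (R - 0.5 - E[R]) / SD[R] = (9 - 0.5 - 7.0000) / 1.6514 = 0.9083.
Step 5: Two-sided p-value via normal approximation = 2*(1 - Phi(|z|)) = 0.363722.
Step 6: alpha = 0.05. fail to reject H0.

R = 9, z = 0.9083, p = 0.363722, fail to reject H0.


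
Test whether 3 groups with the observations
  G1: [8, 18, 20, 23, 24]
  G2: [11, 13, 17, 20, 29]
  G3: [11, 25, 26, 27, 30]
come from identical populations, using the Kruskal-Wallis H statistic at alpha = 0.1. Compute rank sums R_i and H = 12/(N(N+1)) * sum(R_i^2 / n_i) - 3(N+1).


Step 1: Combine all N = 15 observations and assign midranks.
sorted (value, group, rank): (8,G1,1), (11,G2,2.5), (11,G3,2.5), (13,G2,4), (17,G2,5), (18,G1,6), (20,G1,7.5), (20,G2,7.5), (23,G1,9), (24,G1,10), (25,G3,11), (26,G3,12), (27,G3,13), (29,G2,14), (30,G3,15)
Step 2: Sum ranks within each group.
R_1 = 33.5 (n_1 = 5)
R_2 = 33 (n_2 = 5)
R_3 = 53.5 (n_3 = 5)
Step 3: H = 12/(N(N+1)) * sum(R_i^2/n_i) - 3(N+1)
     = 12/(15*16) * (33.5^2/5 + 33^2/5 + 53.5^2/5) - 3*16
     = 0.050000 * 1014.7 - 48
     = 2.735000.
Step 4: Ties present; correction factor C = 1 - 12/(15^3 - 15) = 0.996429. Corrected H = 2.735000 / 0.996429 = 2.744803.
Step 5: Under H0, H ~ chi^2(2); p-value = 0.253497.
Step 6: alpha = 0.1. fail to reject H0.

H = 2.7448, df = 2, p = 0.253497, fail to reject H0.


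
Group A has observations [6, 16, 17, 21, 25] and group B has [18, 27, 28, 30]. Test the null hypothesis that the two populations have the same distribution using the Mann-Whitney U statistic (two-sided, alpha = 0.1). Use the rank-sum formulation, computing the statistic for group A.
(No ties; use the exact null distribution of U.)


Step 1: Combine and sort all 9 observations; assign midranks.
sorted (value, group): (6,X), (16,X), (17,X), (18,Y), (21,X), (25,X), (27,Y), (28,Y), (30,Y)
ranks: 6->1, 16->2, 17->3, 18->4, 21->5, 25->6, 27->7, 28->8, 30->9
Step 2: Rank sum for X: R1 = 1 + 2 + 3 + 5 + 6 = 17.
Step 3: U_X = R1 - n1(n1+1)/2 = 17 - 5*6/2 = 17 - 15 = 2.
       U_Y = n1*n2 - U_X = 20 - 2 = 18.
Step 4: No ties, so the exact null distribution of U (based on enumerating the C(9,5) = 126 equally likely rank assignments) gives the two-sided p-value.
Step 5: p-value = 0.063492; compare to alpha = 0.1. reject H0.

U_X = 2, p = 0.063492, reject H0 at alpha = 0.1.


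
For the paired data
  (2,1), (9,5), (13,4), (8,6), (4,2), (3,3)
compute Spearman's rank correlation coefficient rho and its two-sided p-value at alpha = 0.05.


Step 1: Rank x and y separately (midranks; no ties here).
rank(x): 2->1, 9->5, 13->6, 8->4, 4->3, 3->2
rank(y): 1->1, 5->5, 4->4, 6->6, 2->2, 3->3
Step 2: d_i = R_x(i) - R_y(i); compute d_i^2.
  (1-1)^2=0, (5-5)^2=0, (6-4)^2=4, (4-6)^2=4, (3-2)^2=1, (2-3)^2=1
sum(d^2) = 10.
Step 3: rho = 1 - 6*10 / (6*(6^2 - 1)) = 1 - 60/210 = 0.714286.
Step 4: Under H0, t = rho * sqrt((n-2)/(1-rho^2)) = 2.0412 ~ t(4).
Step 5: Two-sided p-value from the t-distribution with 4 df = 0.110787.
Step 6: alpha = 0.05. fail to reject H0.

rho = 0.7143, p = 0.110787, fail to reject H0 at alpha = 0.05.


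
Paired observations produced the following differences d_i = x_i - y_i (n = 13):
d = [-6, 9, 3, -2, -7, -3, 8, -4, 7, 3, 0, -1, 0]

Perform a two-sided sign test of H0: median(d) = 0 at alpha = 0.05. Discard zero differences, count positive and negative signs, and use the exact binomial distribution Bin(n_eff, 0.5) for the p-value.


Step 1: Discard zero differences. Original n = 13; n_eff = number of nonzero differences = 11.
Nonzero differences (with sign): -6, +9, +3, -2, -7, -3, +8, -4, +7, +3, -1
Step 2: Count signs: positive = 5, negative = 6.
Step 3: Under H0: P(positive) = 0.5, so the number of positives S ~ Bin(11, 0.5).
Step 4: Two-sided exact p-value = sum of Bin(11,0.5) probabilities at or below the observed probability = 1.000000.
Step 5: alpha = 0.05. fail to reject H0.

n_eff = 11, pos = 5, neg = 6, p = 1.000000, fail to reject H0.


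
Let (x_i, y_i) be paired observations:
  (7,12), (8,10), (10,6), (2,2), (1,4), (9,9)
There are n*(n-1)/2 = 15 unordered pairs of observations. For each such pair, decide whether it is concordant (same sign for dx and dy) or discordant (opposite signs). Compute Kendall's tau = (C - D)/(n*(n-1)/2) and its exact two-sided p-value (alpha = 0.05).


Step 1: Enumerate the 15 unordered pairs (i,j) with i<j and classify each by sign(x_j-x_i) * sign(y_j-y_i).
  (1,2):dx=+1,dy=-2->D; (1,3):dx=+3,dy=-6->D; (1,4):dx=-5,dy=-10->C; (1,5):dx=-6,dy=-8->C
  (1,6):dx=+2,dy=-3->D; (2,3):dx=+2,dy=-4->D; (2,4):dx=-6,dy=-8->C; (2,5):dx=-7,dy=-6->C
  (2,6):dx=+1,dy=-1->D; (3,4):dx=-8,dy=-4->C; (3,5):dx=-9,dy=-2->C; (3,6):dx=-1,dy=+3->D
  (4,5):dx=-1,dy=+2->D; (4,6):dx=+7,dy=+7->C; (5,6):dx=+8,dy=+5->C
Step 2: C = 8, D = 7, total pairs = 15.
Step 3: tau = (C - D)/(n(n-1)/2) = (8 - 7)/15 = 0.066667.
Step 4: Exact two-sided p-value (enumerate n! = 720 permutations of y under H0): p = 1.000000.
Step 5: alpha = 0.05. fail to reject H0.

tau_b = 0.0667 (C=8, D=7), p = 1.000000, fail to reject H0.


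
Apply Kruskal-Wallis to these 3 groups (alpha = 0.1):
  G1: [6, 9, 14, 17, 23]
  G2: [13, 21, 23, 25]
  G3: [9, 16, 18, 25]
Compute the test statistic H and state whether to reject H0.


Step 1: Combine all N = 13 observations and assign midranks.
sorted (value, group, rank): (6,G1,1), (9,G1,2.5), (9,G3,2.5), (13,G2,4), (14,G1,5), (16,G3,6), (17,G1,7), (18,G3,8), (21,G2,9), (23,G1,10.5), (23,G2,10.5), (25,G2,12.5), (25,G3,12.5)
Step 2: Sum ranks within each group.
R_1 = 26 (n_1 = 5)
R_2 = 36 (n_2 = 4)
R_3 = 29 (n_3 = 4)
Step 3: H = 12/(N(N+1)) * sum(R_i^2/n_i) - 3(N+1)
     = 12/(13*14) * (26^2/5 + 36^2/4 + 29^2/4) - 3*14
     = 0.065934 * 669.45 - 42
     = 2.139560.
Step 4: Ties present; correction factor C = 1 - 18/(13^3 - 13) = 0.991758. Corrected H = 2.139560 / 0.991758 = 2.157341.
Step 5: Under H0, H ~ chi^2(2); p-value = 0.340047.
Step 6: alpha = 0.1. fail to reject H0.

H = 2.1573, df = 2, p = 0.340047, fail to reject H0.


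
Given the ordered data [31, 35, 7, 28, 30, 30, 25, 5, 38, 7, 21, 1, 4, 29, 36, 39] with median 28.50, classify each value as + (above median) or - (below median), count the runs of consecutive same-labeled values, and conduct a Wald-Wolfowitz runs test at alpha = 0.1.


Step 1: Compute median = 28.50; label A = above, B = below.
Labels in order: AABBAABBABBBBAAA  (n_A = 8, n_B = 8)
Step 2: Count runs R = 7.
Step 3: Under H0 (random ordering), E[R] = 2*n_A*n_B/(n_A+n_B) + 1 = 2*8*8/16 + 1 = 9.0000.
        Var[R] = 2*n_A*n_B*(2*n_A*n_B - n_A - n_B) / ((n_A+n_B)^2 * (n_A+n_B-1)) = 14336/3840 = 3.7333.
        SD[R] = 1.9322.
Step 4: Continuity-corrected z = (R + 0.5 - E[R]) / SD[R] = (7 + 0.5 - 9.0000) / 1.9322 = -0.7763.
Step 5: Two-sided p-value via normal approximation = 2*(1 - Phi(|z|)) = 0.437558.
Step 6: alpha = 0.1. fail to reject H0.

R = 7, z = -0.7763, p = 0.437558, fail to reject H0.


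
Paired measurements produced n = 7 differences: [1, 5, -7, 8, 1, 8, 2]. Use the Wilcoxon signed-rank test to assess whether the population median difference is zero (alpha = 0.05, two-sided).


Step 1: Drop any zero differences (none here) and take |d_i|.
|d| = [1, 5, 7, 8, 1, 8, 2]
Step 2: Midrank |d_i| (ties get averaged ranks).
ranks: |1|->1.5, |5|->4, |7|->5, |8|->6.5, |1|->1.5, |8|->6.5, |2|->3
Step 3: Attach original signs; sum ranks with positive sign and with negative sign.
W+ = 1.5 + 4 + 6.5 + 1.5 + 6.5 + 3 = 23
W- = 5 = 5
(Check: W+ + W- = 28 should equal n(n+1)/2 = 28.)
Step 4: Test statistic W = min(W+, W-) = 5.
Step 5: Ties in |d|, so use the tie-corrected normal approximation.
        E[W] = n(n+1)/4 = 7*8/4 = 14.
        Tie groups: |d|=1 (t=2), |d|=8 (t=2); sum(t^3 - t) = 12.
        Var[W] = n(n+1)(2n+1)/24 - sum(t^3-t)/48 = 840/24 - 12/48 = 34.75.
        z = (W - E[W]) / sqrt(Var[W]) = (5 - 14) / 5.8949 = -1.5267.
        Two-sided p = 2*Phi(z) = 0.126826.
Step 6: alpha = 0.05. fail to reject H0.

W+ = 23, W- = 5, W = min = 5, p = 0.126826, fail to reject H0.


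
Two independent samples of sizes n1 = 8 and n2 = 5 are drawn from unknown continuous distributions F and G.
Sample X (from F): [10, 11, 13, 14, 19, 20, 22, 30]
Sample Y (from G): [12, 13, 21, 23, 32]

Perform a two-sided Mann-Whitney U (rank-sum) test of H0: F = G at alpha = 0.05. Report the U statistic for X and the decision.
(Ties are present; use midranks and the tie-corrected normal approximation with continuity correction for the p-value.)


Step 1: Combine and sort all 13 observations; assign midranks.
sorted (value, group): (10,X), (11,X), (12,Y), (13,X), (13,Y), (14,X), (19,X), (20,X), (21,Y), (22,X), (23,Y), (30,X), (32,Y)
ranks: 10->1, 11->2, 12->3, 13->4.5, 13->4.5, 14->6, 19->7, 20->8, 21->9, 22->10, 23->11, 30->12, 32->13
Step 2: Rank sum for X: R1 = 1 + 2 + 4.5 + 6 + 7 + 8 + 10 + 12 = 50.5.
Step 3: U_X = R1 - n1(n1+1)/2 = 50.5 - 8*9/2 = 50.5 - 36 = 14.5.
       U_Y = n1*n2 - U_X = 40 - 14.5 = 25.5.
Step 4: Ties are present, so use the tie-corrected normal approximation (with continuity correction) for the p-value.
Step 5: p-value = 0.463600; compare to alpha = 0.05. fail to reject H0.

U_X = 14.5, p = 0.463600, fail to reject H0 at alpha = 0.05.


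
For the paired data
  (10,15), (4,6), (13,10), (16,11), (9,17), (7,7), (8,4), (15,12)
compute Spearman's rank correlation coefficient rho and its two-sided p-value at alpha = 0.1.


Step 1: Rank x and y separately (midranks; no ties here).
rank(x): 10->5, 4->1, 13->6, 16->8, 9->4, 7->2, 8->3, 15->7
rank(y): 15->7, 6->2, 10->4, 11->5, 17->8, 7->3, 4->1, 12->6
Step 2: d_i = R_x(i) - R_y(i); compute d_i^2.
  (5-7)^2=4, (1-2)^2=1, (6-4)^2=4, (8-5)^2=9, (4-8)^2=16, (2-3)^2=1, (3-1)^2=4, (7-6)^2=1
sum(d^2) = 40.
Step 3: rho = 1 - 6*40 / (8*(8^2 - 1)) = 1 - 240/504 = 0.523810.
Step 4: Under H0, t = rho * sqrt((n-2)/(1-rho^2)) = 1.5062 ~ t(6).
Step 5: Two-sided p-value from the t-distribution with 6 df = 0.182721.
Step 6: alpha = 0.1. fail to reject H0.

rho = 0.5238, p = 0.182721, fail to reject H0 at alpha = 0.1.


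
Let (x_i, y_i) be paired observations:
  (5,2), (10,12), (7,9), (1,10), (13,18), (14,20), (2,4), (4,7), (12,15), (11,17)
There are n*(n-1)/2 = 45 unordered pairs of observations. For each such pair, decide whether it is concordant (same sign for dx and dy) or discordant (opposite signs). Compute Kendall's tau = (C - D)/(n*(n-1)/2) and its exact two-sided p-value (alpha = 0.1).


Step 1: Enumerate the 45 unordered pairs (i,j) with i<j and classify each by sign(x_j-x_i) * sign(y_j-y_i).
  (1,2):dx=+5,dy=+10->C; (1,3):dx=+2,dy=+7->C; (1,4):dx=-4,dy=+8->D; (1,5):dx=+8,dy=+16->C
  (1,6):dx=+9,dy=+18->C; (1,7):dx=-3,dy=+2->D; (1,8):dx=-1,dy=+5->D; (1,9):dx=+7,dy=+13->C
  (1,10):dx=+6,dy=+15->C; (2,3):dx=-3,dy=-3->C; (2,4):dx=-9,dy=-2->C; (2,5):dx=+3,dy=+6->C
  (2,6):dx=+4,dy=+8->C; (2,7):dx=-8,dy=-8->C; (2,8):dx=-6,dy=-5->C; (2,9):dx=+2,dy=+3->C
  (2,10):dx=+1,dy=+5->C; (3,4):dx=-6,dy=+1->D; (3,5):dx=+6,dy=+9->C; (3,6):dx=+7,dy=+11->C
  (3,7):dx=-5,dy=-5->C; (3,8):dx=-3,dy=-2->C; (3,9):dx=+5,dy=+6->C; (3,10):dx=+4,dy=+8->C
  (4,5):dx=+12,dy=+8->C; (4,6):dx=+13,dy=+10->C; (4,7):dx=+1,dy=-6->D; (4,8):dx=+3,dy=-3->D
  (4,9):dx=+11,dy=+5->C; (4,10):dx=+10,dy=+7->C; (5,6):dx=+1,dy=+2->C; (5,7):dx=-11,dy=-14->C
  (5,8):dx=-9,dy=-11->C; (5,9):dx=-1,dy=-3->C; (5,10):dx=-2,dy=-1->C; (6,7):dx=-12,dy=-16->C
  (6,8):dx=-10,dy=-13->C; (6,9):dx=-2,dy=-5->C; (6,10):dx=-3,dy=-3->C; (7,8):dx=+2,dy=+3->C
  (7,9):dx=+10,dy=+11->C; (7,10):dx=+9,dy=+13->C; (8,9):dx=+8,dy=+8->C; (8,10):dx=+7,dy=+10->C
  (9,10):dx=-1,dy=+2->D
Step 2: C = 38, D = 7, total pairs = 45.
Step 3: tau = (C - D)/(n(n-1)/2) = (38 - 7)/45 = 0.688889.
Step 4: Exact two-sided p-value (enumerate n! = 3628800 permutations of y under H0): p = 0.004687.
Step 5: alpha = 0.1. reject H0.

tau_b = 0.6889 (C=38, D=7), p = 0.004687, reject H0.


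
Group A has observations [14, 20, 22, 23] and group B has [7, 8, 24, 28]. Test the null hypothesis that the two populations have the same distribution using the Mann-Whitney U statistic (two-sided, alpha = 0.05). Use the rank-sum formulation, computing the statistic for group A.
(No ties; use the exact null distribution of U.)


Step 1: Combine and sort all 8 observations; assign midranks.
sorted (value, group): (7,Y), (8,Y), (14,X), (20,X), (22,X), (23,X), (24,Y), (28,Y)
ranks: 7->1, 8->2, 14->3, 20->4, 22->5, 23->6, 24->7, 28->8
Step 2: Rank sum for X: R1 = 3 + 4 + 5 + 6 = 18.
Step 3: U_X = R1 - n1(n1+1)/2 = 18 - 4*5/2 = 18 - 10 = 8.
       U_Y = n1*n2 - U_X = 16 - 8 = 8.
Step 4: No ties, so the exact null distribution of U (based on enumerating the C(8,4) = 70 equally likely rank assignments) gives the two-sided p-value.
Step 5: p-value = 1.000000; compare to alpha = 0.05. fail to reject H0.

U_X = 8, p = 1.000000, fail to reject H0 at alpha = 0.05.


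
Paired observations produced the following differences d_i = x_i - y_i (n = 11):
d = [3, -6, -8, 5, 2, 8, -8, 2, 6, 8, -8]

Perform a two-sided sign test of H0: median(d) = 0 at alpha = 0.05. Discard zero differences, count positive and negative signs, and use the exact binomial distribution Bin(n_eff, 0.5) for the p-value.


Step 1: Discard zero differences. Original n = 11; n_eff = number of nonzero differences = 11.
Nonzero differences (with sign): +3, -6, -8, +5, +2, +8, -8, +2, +6, +8, -8
Step 2: Count signs: positive = 7, negative = 4.
Step 3: Under H0: P(positive) = 0.5, so the number of positives S ~ Bin(11, 0.5).
Step 4: Two-sided exact p-value = sum of Bin(11,0.5) probabilities at or below the observed probability = 0.548828.
Step 5: alpha = 0.05. fail to reject H0.

n_eff = 11, pos = 7, neg = 4, p = 0.548828, fail to reject H0.


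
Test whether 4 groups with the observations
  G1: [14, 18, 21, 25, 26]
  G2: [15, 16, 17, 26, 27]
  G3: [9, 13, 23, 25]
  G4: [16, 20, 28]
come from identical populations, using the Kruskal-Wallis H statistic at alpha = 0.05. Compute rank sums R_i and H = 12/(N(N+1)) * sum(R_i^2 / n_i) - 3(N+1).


Step 1: Combine all N = 17 observations and assign midranks.
sorted (value, group, rank): (9,G3,1), (13,G3,2), (14,G1,3), (15,G2,4), (16,G2,5.5), (16,G4,5.5), (17,G2,7), (18,G1,8), (20,G4,9), (21,G1,10), (23,G3,11), (25,G1,12.5), (25,G3,12.5), (26,G1,14.5), (26,G2,14.5), (27,G2,16), (28,G4,17)
Step 2: Sum ranks within each group.
R_1 = 48 (n_1 = 5)
R_2 = 47 (n_2 = 5)
R_3 = 26.5 (n_3 = 4)
R_4 = 31.5 (n_4 = 3)
Step 3: H = 12/(N(N+1)) * sum(R_i^2/n_i) - 3(N+1)
     = 12/(17*18) * (48^2/5 + 47^2/5 + 26.5^2/4 + 31.5^2/3) - 3*18
     = 0.039216 * 1408.91 - 54
     = 1.251471.
Step 4: Ties present; correction factor C = 1 - 18/(17^3 - 17) = 0.996324. Corrected H = 1.251471 / 0.996324 = 1.256089.
Step 5: Under H0, H ~ chi^2(3); p-value = 0.739586.
Step 6: alpha = 0.05. fail to reject H0.

H = 1.2561, df = 3, p = 0.739586, fail to reject H0.


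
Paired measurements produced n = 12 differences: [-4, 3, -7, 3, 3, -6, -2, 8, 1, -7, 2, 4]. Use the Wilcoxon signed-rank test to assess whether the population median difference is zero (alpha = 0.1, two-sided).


Step 1: Drop any zero differences (none here) and take |d_i|.
|d| = [4, 3, 7, 3, 3, 6, 2, 8, 1, 7, 2, 4]
Step 2: Midrank |d_i| (ties get averaged ranks).
ranks: |4|->7.5, |3|->5, |7|->10.5, |3|->5, |3|->5, |6|->9, |2|->2.5, |8|->12, |1|->1, |7|->10.5, |2|->2.5, |4|->7.5
Step 3: Attach original signs; sum ranks with positive sign and with negative sign.
W+ = 5 + 5 + 5 + 12 + 1 + 2.5 + 7.5 = 38
W- = 7.5 + 10.5 + 9 + 2.5 + 10.5 = 40
(Check: W+ + W- = 78 should equal n(n+1)/2 = 78.)
Step 4: Test statistic W = min(W+, W-) = 38.
Step 5: Ties in |d|, so use the tie-corrected normal approximation.
        E[W] = n(n+1)/4 = 12*13/4 = 39.
        Tie groups: |d|=2 (t=2), |d|=3 (t=3), |d|=4 (t=2), |d|=7 (t=2); sum(t^3 - t) = 42.
        Var[W] = n(n+1)(2n+1)/24 - sum(t^3-t)/48 = 3900/24 - 42/48 = 161.625.
        z = (W - E[W]) / sqrt(Var[W]) = (38 - 39) / 12.7132 = -0.0787.
        Two-sided p = 2*Phi(z) = 0.937304.
Step 6: alpha = 0.1. fail to reject H0.

W+ = 38, W- = 40, W = min = 38, p = 0.937304, fail to reject H0.


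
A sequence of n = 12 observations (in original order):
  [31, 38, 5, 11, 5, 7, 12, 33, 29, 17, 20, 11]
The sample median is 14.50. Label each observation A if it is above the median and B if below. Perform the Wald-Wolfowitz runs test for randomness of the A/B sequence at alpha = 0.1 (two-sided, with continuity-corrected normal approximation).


Step 1: Compute median = 14.50; label A = above, B = below.
Labels in order: AABBBBBAAAAB  (n_A = 6, n_B = 6)
Step 2: Count runs R = 4.
Step 3: Under H0 (random ordering), E[R] = 2*n_A*n_B/(n_A+n_B) + 1 = 2*6*6/12 + 1 = 7.0000.
        Var[R] = 2*n_A*n_B*(2*n_A*n_B - n_A - n_B) / ((n_A+n_B)^2 * (n_A+n_B-1)) = 4320/1584 = 2.7273.
        SD[R] = 1.6514.
Step 4: Continuity-corrected z = (R + 0.5 - E[R]) / SD[R] = (4 + 0.5 - 7.0000) / 1.6514 = -1.5138.
Step 5: Two-sided p-value via normal approximation = 2*(1 - Phi(|z|)) = 0.130070.
Step 6: alpha = 0.1. fail to reject H0.

R = 4, z = -1.5138, p = 0.130070, fail to reject H0.


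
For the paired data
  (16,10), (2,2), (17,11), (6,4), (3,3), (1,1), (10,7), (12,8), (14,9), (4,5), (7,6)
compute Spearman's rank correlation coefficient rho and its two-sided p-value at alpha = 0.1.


Step 1: Rank x and y separately (midranks; no ties here).
rank(x): 16->10, 2->2, 17->11, 6->5, 3->3, 1->1, 10->7, 12->8, 14->9, 4->4, 7->6
rank(y): 10->10, 2->2, 11->11, 4->4, 3->3, 1->1, 7->7, 8->8, 9->9, 5->5, 6->6
Step 2: d_i = R_x(i) - R_y(i); compute d_i^2.
  (10-10)^2=0, (2-2)^2=0, (11-11)^2=0, (5-4)^2=1, (3-3)^2=0, (1-1)^2=0, (7-7)^2=0, (8-8)^2=0, (9-9)^2=0, (4-5)^2=1, (6-6)^2=0
sum(d^2) = 2.
Step 3: rho = 1 - 6*2 / (11*(11^2 - 1)) = 1 - 12/1320 = 0.990909.
Step 4: Under H0, t = rho * sqrt((n-2)/(1-rho^2)) = 22.0966 ~ t(9).
Step 5: Two-sided p-value from the t-distribution with 9 df = 0.000000.
Step 6: alpha = 0.1. reject H0.

rho = 0.9909, p = 0.000000, reject H0 at alpha = 0.1.


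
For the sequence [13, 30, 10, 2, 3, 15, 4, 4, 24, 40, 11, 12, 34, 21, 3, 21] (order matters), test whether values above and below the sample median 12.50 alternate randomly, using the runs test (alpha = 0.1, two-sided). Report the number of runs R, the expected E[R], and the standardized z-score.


Step 1: Compute median = 12.50; label A = above, B = below.
Labels in order: AABBBABBAABBAABA  (n_A = 8, n_B = 8)
Step 2: Count runs R = 9.
Step 3: Under H0 (random ordering), E[R] = 2*n_A*n_B/(n_A+n_B) + 1 = 2*8*8/16 + 1 = 9.0000.
        Var[R] = 2*n_A*n_B*(2*n_A*n_B - n_A - n_B) / ((n_A+n_B)^2 * (n_A+n_B-1)) = 14336/3840 = 3.7333.
        SD[R] = 1.9322.
Step 4: R = E[R], so z = 0 with no continuity correction.
Step 5: Two-sided p-value via normal approximation = 2*(1 - Phi(|z|)) = 1.000000.
Step 6: alpha = 0.1. fail to reject H0.

R = 9, z = 0.0000, p = 1.000000, fail to reject H0.


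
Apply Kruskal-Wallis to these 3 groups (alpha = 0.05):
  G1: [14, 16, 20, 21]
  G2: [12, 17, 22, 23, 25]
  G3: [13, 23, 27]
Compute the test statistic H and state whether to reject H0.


Step 1: Combine all N = 12 observations and assign midranks.
sorted (value, group, rank): (12,G2,1), (13,G3,2), (14,G1,3), (16,G1,4), (17,G2,5), (20,G1,6), (21,G1,7), (22,G2,8), (23,G2,9.5), (23,G3,9.5), (25,G2,11), (27,G3,12)
Step 2: Sum ranks within each group.
R_1 = 20 (n_1 = 4)
R_2 = 34.5 (n_2 = 5)
R_3 = 23.5 (n_3 = 3)
Step 3: H = 12/(N(N+1)) * sum(R_i^2/n_i) - 3(N+1)
     = 12/(12*13) * (20^2/4 + 34.5^2/5 + 23.5^2/3) - 3*13
     = 0.076923 * 522.133 - 39
     = 1.164103.
Step 4: Ties present; correction factor C = 1 - 6/(12^3 - 12) = 0.996503. Corrected H = 1.164103 / 0.996503 = 1.168187.
Step 5: Under H0, H ~ chi^2(2); p-value = 0.557611.
Step 6: alpha = 0.05. fail to reject H0.

H = 1.1682, df = 2, p = 0.557611, fail to reject H0.


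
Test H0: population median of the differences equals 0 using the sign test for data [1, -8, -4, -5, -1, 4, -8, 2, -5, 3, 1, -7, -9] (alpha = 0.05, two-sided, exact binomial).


Step 1: Discard zero differences. Original n = 13; n_eff = number of nonzero differences = 13.
Nonzero differences (with sign): +1, -8, -4, -5, -1, +4, -8, +2, -5, +3, +1, -7, -9
Step 2: Count signs: positive = 5, negative = 8.
Step 3: Under H0: P(positive) = 0.5, so the number of positives S ~ Bin(13, 0.5).
Step 4: Two-sided exact p-value = sum of Bin(13,0.5) probabilities at or below the observed probability = 0.581055.
Step 5: alpha = 0.05. fail to reject H0.

n_eff = 13, pos = 5, neg = 8, p = 0.581055, fail to reject H0.


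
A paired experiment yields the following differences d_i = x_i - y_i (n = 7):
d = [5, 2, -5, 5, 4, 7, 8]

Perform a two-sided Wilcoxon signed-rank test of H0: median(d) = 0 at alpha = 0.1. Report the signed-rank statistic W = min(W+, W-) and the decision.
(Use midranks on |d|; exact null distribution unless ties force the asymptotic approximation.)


Step 1: Drop any zero differences (none here) and take |d_i|.
|d| = [5, 2, 5, 5, 4, 7, 8]
Step 2: Midrank |d_i| (ties get averaged ranks).
ranks: |5|->4, |2|->1, |5|->4, |5|->4, |4|->2, |7|->6, |8|->7
Step 3: Attach original signs; sum ranks with positive sign and with negative sign.
W+ = 4 + 1 + 4 + 2 + 6 + 7 = 24
W- = 4 = 4
(Check: W+ + W- = 28 should equal n(n+1)/2 = 28.)
Step 4: Test statistic W = min(W+, W-) = 4.
Step 5: Ties in |d|, so use the tie-corrected normal approximation.
        E[W] = n(n+1)/4 = 7*8/4 = 14.
        Tie groups: |d|=5 (t=3); sum(t^3 - t) = 24.
        Var[W] = n(n+1)(2n+1)/24 - sum(t^3-t)/48 = 840/24 - 24/48 = 34.5.
        z = (W - E[W]) / sqrt(Var[W]) = (4 - 14) / 5.8737 = -1.7025.
        Two-sided p = 2*Phi(z) = 0.088659.
Step 6: alpha = 0.1. reject H0.

W+ = 24, W- = 4, W = min = 4, p = 0.088659, reject H0.


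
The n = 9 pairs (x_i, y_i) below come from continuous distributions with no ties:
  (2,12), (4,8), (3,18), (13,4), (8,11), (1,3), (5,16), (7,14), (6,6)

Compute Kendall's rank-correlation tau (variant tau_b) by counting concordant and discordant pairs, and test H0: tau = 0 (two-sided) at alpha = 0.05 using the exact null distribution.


Step 1: Enumerate the 36 unordered pairs (i,j) with i<j and classify each by sign(x_j-x_i) * sign(y_j-y_i).
  (1,2):dx=+2,dy=-4->D; (1,3):dx=+1,dy=+6->C; (1,4):dx=+11,dy=-8->D; (1,5):dx=+6,dy=-1->D
  (1,6):dx=-1,dy=-9->C; (1,7):dx=+3,dy=+4->C; (1,8):dx=+5,dy=+2->C; (1,9):dx=+4,dy=-6->D
  (2,3):dx=-1,dy=+10->D; (2,4):dx=+9,dy=-4->D; (2,5):dx=+4,dy=+3->C; (2,6):dx=-3,dy=-5->C
  (2,7):dx=+1,dy=+8->C; (2,8):dx=+3,dy=+6->C; (2,9):dx=+2,dy=-2->D; (3,4):dx=+10,dy=-14->D
  (3,5):dx=+5,dy=-7->D; (3,6):dx=-2,dy=-15->C; (3,7):dx=+2,dy=-2->D; (3,8):dx=+4,dy=-4->D
  (3,9):dx=+3,dy=-12->D; (4,5):dx=-5,dy=+7->D; (4,6):dx=-12,dy=-1->C; (4,7):dx=-8,dy=+12->D
  (4,8):dx=-6,dy=+10->D; (4,9):dx=-7,dy=+2->D; (5,6):dx=-7,dy=-8->C; (5,7):dx=-3,dy=+5->D
  (5,8):dx=-1,dy=+3->D; (5,9):dx=-2,dy=-5->C; (6,7):dx=+4,dy=+13->C; (6,8):dx=+6,dy=+11->C
  (6,9):dx=+5,dy=+3->C; (7,8):dx=+2,dy=-2->D; (7,9):dx=+1,dy=-10->D; (8,9):dx=-1,dy=-8->C
Step 2: C = 16, D = 20, total pairs = 36.
Step 3: tau = (C - D)/(n(n-1)/2) = (16 - 20)/36 = -0.111111.
Step 4: Exact two-sided p-value (enumerate n! = 362880 permutations of y under H0): p = 0.761414.
Step 5: alpha = 0.05. fail to reject H0.

tau_b = -0.1111 (C=16, D=20), p = 0.761414, fail to reject H0.


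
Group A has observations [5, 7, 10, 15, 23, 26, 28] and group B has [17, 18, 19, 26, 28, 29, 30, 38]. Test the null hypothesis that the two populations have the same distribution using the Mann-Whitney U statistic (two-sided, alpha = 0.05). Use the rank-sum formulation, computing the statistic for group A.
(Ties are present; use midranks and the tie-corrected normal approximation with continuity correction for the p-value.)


Step 1: Combine and sort all 15 observations; assign midranks.
sorted (value, group): (5,X), (7,X), (10,X), (15,X), (17,Y), (18,Y), (19,Y), (23,X), (26,X), (26,Y), (28,X), (28,Y), (29,Y), (30,Y), (38,Y)
ranks: 5->1, 7->2, 10->3, 15->4, 17->5, 18->6, 19->7, 23->8, 26->9.5, 26->9.5, 28->11.5, 28->11.5, 29->13, 30->14, 38->15
Step 2: Rank sum for X: R1 = 1 + 2 + 3 + 4 + 8 + 9.5 + 11.5 = 39.
Step 3: U_X = R1 - n1(n1+1)/2 = 39 - 7*8/2 = 39 - 28 = 11.
       U_Y = n1*n2 - U_X = 56 - 11 = 45.
Step 4: Ties are present, so use the tie-corrected normal approximation (with continuity correction) for the p-value.
Step 5: p-value = 0.055758; compare to alpha = 0.05. fail to reject H0.

U_X = 11, p = 0.055758, fail to reject H0 at alpha = 0.05.


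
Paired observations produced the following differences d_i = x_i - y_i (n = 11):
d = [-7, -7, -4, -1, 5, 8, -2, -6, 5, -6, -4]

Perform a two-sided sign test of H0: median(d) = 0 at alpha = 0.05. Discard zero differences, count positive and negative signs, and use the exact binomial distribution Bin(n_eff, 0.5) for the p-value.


Step 1: Discard zero differences. Original n = 11; n_eff = number of nonzero differences = 11.
Nonzero differences (with sign): -7, -7, -4, -1, +5, +8, -2, -6, +5, -6, -4
Step 2: Count signs: positive = 3, negative = 8.
Step 3: Under H0: P(positive) = 0.5, so the number of positives S ~ Bin(11, 0.5).
Step 4: Two-sided exact p-value = sum of Bin(11,0.5) probabilities at or below the observed probability = 0.226562.
Step 5: alpha = 0.05. fail to reject H0.

n_eff = 11, pos = 3, neg = 8, p = 0.226562, fail to reject H0.


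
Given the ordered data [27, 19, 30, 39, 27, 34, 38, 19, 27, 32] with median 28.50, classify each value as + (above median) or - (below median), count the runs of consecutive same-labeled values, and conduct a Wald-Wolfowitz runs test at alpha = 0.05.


Step 1: Compute median = 28.50; label A = above, B = below.
Labels in order: BBAABAABBA  (n_A = 5, n_B = 5)
Step 2: Count runs R = 6.
Step 3: Under H0 (random ordering), E[R] = 2*n_A*n_B/(n_A+n_B) + 1 = 2*5*5/10 + 1 = 6.0000.
        Var[R] = 2*n_A*n_B*(2*n_A*n_B - n_A - n_B) / ((n_A+n_B)^2 * (n_A+n_B-1)) = 2000/900 = 2.2222.
        SD[R] = 1.4907.
Step 4: R = E[R], so z = 0 with no continuity correction.
Step 5: Two-sided p-value via normal approximation = 2*(1 - Phi(|z|)) = 1.000000.
Step 6: alpha = 0.05. fail to reject H0.

R = 6, z = 0.0000, p = 1.000000, fail to reject H0.


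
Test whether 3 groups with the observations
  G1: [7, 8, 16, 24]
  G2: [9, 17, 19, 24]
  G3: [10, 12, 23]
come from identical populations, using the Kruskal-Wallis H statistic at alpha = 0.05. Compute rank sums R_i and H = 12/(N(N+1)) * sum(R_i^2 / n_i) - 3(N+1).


Step 1: Combine all N = 11 observations and assign midranks.
sorted (value, group, rank): (7,G1,1), (8,G1,2), (9,G2,3), (10,G3,4), (12,G3,5), (16,G1,6), (17,G2,7), (19,G2,8), (23,G3,9), (24,G1,10.5), (24,G2,10.5)
Step 2: Sum ranks within each group.
R_1 = 19.5 (n_1 = 4)
R_2 = 28.5 (n_2 = 4)
R_3 = 18 (n_3 = 3)
Step 3: H = 12/(N(N+1)) * sum(R_i^2/n_i) - 3(N+1)
     = 12/(11*12) * (19.5^2/4 + 28.5^2/4 + 18^2/3) - 3*12
     = 0.090909 * 406.125 - 36
     = 0.920455.
Step 4: Ties present; correction factor C = 1 - 6/(11^3 - 11) = 0.995455. Corrected H = 0.920455 / 0.995455 = 0.924658.
Step 5: Under H0, H ~ chi^2(2); p-value = 0.629815.
Step 6: alpha = 0.05. fail to reject H0.

H = 0.9247, df = 2, p = 0.629815, fail to reject H0.


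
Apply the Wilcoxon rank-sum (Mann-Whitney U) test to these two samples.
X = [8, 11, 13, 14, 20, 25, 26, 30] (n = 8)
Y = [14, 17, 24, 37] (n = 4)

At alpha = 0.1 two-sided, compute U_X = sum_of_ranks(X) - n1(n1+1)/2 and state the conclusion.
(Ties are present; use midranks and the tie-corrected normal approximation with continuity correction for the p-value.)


Step 1: Combine and sort all 12 observations; assign midranks.
sorted (value, group): (8,X), (11,X), (13,X), (14,X), (14,Y), (17,Y), (20,X), (24,Y), (25,X), (26,X), (30,X), (37,Y)
ranks: 8->1, 11->2, 13->3, 14->4.5, 14->4.5, 17->6, 20->7, 24->8, 25->9, 26->10, 30->11, 37->12
Step 2: Rank sum for X: R1 = 1 + 2 + 3 + 4.5 + 7 + 9 + 10 + 11 = 47.5.
Step 3: U_X = R1 - n1(n1+1)/2 = 47.5 - 8*9/2 = 47.5 - 36 = 11.5.
       U_Y = n1*n2 - U_X = 32 - 11.5 = 20.5.
Step 4: Ties are present, so use the tie-corrected normal approximation (with continuity correction) for the p-value.
Step 5: p-value = 0.496152; compare to alpha = 0.1. fail to reject H0.

U_X = 11.5, p = 0.496152, fail to reject H0 at alpha = 0.1.


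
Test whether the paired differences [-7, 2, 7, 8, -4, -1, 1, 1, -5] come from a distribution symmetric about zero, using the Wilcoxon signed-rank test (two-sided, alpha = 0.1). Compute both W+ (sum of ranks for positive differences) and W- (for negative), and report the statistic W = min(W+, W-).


Step 1: Drop any zero differences (none here) and take |d_i|.
|d| = [7, 2, 7, 8, 4, 1, 1, 1, 5]
Step 2: Midrank |d_i| (ties get averaged ranks).
ranks: |7|->7.5, |2|->4, |7|->7.5, |8|->9, |4|->5, |1|->2, |1|->2, |1|->2, |5|->6
Step 3: Attach original signs; sum ranks with positive sign and with negative sign.
W+ = 4 + 7.5 + 9 + 2 + 2 = 24.5
W- = 7.5 + 5 + 2 + 6 = 20.5
(Check: W+ + W- = 45 should equal n(n+1)/2 = 45.)
Step 4: Test statistic W = min(W+, W-) = 20.5.
Step 5: Ties in |d|, so use the tie-corrected normal approximation.
        E[W] = n(n+1)/4 = 9*10/4 = 22.5.
        Tie groups: |d|=1 (t=3), |d|=7 (t=2); sum(t^3 - t) = 30.
        Var[W] = n(n+1)(2n+1)/24 - sum(t^3-t)/48 = 1710/24 - 30/48 = 70.625.
        z = (W - E[W]) / sqrt(Var[W]) = (20.5 - 22.5) / 8.4039 = -0.2380.
        Two-sided p = 2*Phi(z) = 0.811892.
Step 6: alpha = 0.1. fail to reject H0.

W+ = 24.5, W- = 20.5, W = min = 20.5, p = 0.811892, fail to reject H0.


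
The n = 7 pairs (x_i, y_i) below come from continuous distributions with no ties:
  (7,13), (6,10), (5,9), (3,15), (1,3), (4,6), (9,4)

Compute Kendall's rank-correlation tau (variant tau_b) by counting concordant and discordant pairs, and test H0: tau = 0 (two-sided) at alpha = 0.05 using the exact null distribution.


Step 1: Enumerate the 21 unordered pairs (i,j) with i<j and classify each by sign(x_j-x_i) * sign(y_j-y_i).
  (1,2):dx=-1,dy=-3->C; (1,3):dx=-2,dy=-4->C; (1,4):dx=-4,dy=+2->D; (1,5):dx=-6,dy=-10->C
  (1,6):dx=-3,dy=-7->C; (1,7):dx=+2,dy=-9->D; (2,3):dx=-1,dy=-1->C; (2,4):dx=-3,dy=+5->D
  (2,5):dx=-5,dy=-7->C; (2,6):dx=-2,dy=-4->C; (2,7):dx=+3,dy=-6->D; (3,4):dx=-2,dy=+6->D
  (3,5):dx=-4,dy=-6->C; (3,6):dx=-1,dy=-3->C; (3,7):dx=+4,dy=-5->D; (4,5):dx=-2,dy=-12->C
  (4,6):dx=+1,dy=-9->D; (4,7):dx=+6,dy=-11->D; (5,6):dx=+3,dy=+3->C; (5,7):dx=+8,dy=+1->C
  (6,7):dx=+5,dy=-2->D
Step 2: C = 12, D = 9, total pairs = 21.
Step 3: tau = (C - D)/(n(n-1)/2) = (12 - 9)/21 = 0.142857.
Step 4: Exact two-sided p-value (enumerate n! = 5040 permutations of y under H0): p = 0.772619.
Step 5: alpha = 0.05. fail to reject H0.

tau_b = 0.1429 (C=12, D=9), p = 0.772619, fail to reject H0.


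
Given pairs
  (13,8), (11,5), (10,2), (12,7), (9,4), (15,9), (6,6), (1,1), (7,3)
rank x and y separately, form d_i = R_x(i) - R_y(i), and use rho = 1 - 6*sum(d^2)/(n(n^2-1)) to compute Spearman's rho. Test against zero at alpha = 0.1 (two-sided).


Step 1: Rank x and y separately (midranks; no ties here).
rank(x): 13->8, 11->6, 10->5, 12->7, 9->4, 15->9, 6->2, 1->1, 7->3
rank(y): 8->8, 5->5, 2->2, 7->7, 4->4, 9->9, 6->6, 1->1, 3->3
Step 2: d_i = R_x(i) - R_y(i); compute d_i^2.
  (8-8)^2=0, (6-5)^2=1, (5-2)^2=9, (7-7)^2=0, (4-4)^2=0, (9-9)^2=0, (2-6)^2=16, (1-1)^2=0, (3-3)^2=0
sum(d^2) = 26.
Step 3: rho = 1 - 6*26 / (9*(9^2 - 1)) = 1 - 156/720 = 0.783333.
Step 4: Under H0, t = rho * sqrt((n-2)/(1-rho^2)) = 3.3341 ~ t(7).
Step 5: Two-sided p-value from the t-distribution with 7 df = 0.012520.
Step 6: alpha = 0.1. reject H0.

rho = 0.7833, p = 0.012520, reject H0 at alpha = 0.1.


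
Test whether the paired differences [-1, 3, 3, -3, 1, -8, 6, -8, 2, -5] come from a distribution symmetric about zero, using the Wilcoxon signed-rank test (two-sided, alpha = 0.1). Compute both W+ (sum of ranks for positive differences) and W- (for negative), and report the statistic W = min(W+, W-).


Step 1: Drop any zero differences (none here) and take |d_i|.
|d| = [1, 3, 3, 3, 1, 8, 6, 8, 2, 5]
Step 2: Midrank |d_i| (ties get averaged ranks).
ranks: |1|->1.5, |3|->5, |3|->5, |3|->5, |1|->1.5, |8|->9.5, |6|->8, |8|->9.5, |2|->3, |5|->7
Step 3: Attach original signs; sum ranks with positive sign and with negative sign.
W+ = 5 + 5 + 1.5 + 8 + 3 = 22.5
W- = 1.5 + 5 + 9.5 + 9.5 + 7 = 32.5
(Check: W+ + W- = 55 should equal n(n+1)/2 = 55.)
Step 4: Test statistic W = min(W+, W-) = 22.5.
Step 5: Ties in |d|, so use the tie-corrected normal approximation.
        E[W] = n(n+1)/4 = 10*11/4 = 27.5.
        Tie groups: |d|=1 (t=2), |d|=3 (t=3), |d|=8 (t=2); sum(t^3 - t) = 36.
        Var[W] = n(n+1)(2n+1)/24 - sum(t^3-t)/48 = 2310/24 - 36/48 = 95.5.
        z = (W - E[W]) / sqrt(Var[W]) = (22.5 - 27.5) / 9.7724 = -0.5116.
        Two-sided p = 2*Phi(z) = 0.608900.
Step 6: alpha = 0.1. fail to reject H0.

W+ = 22.5, W- = 32.5, W = min = 22.5, p = 0.608900, fail to reject H0.


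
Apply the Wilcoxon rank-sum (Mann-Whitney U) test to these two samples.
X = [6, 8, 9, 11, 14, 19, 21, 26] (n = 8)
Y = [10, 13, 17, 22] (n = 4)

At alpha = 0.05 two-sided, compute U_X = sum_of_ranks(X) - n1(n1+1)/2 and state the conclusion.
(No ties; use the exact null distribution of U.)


Step 1: Combine and sort all 12 observations; assign midranks.
sorted (value, group): (6,X), (8,X), (9,X), (10,Y), (11,X), (13,Y), (14,X), (17,Y), (19,X), (21,X), (22,Y), (26,X)
ranks: 6->1, 8->2, 9->3, 10->4, 11->5, 13->6, 14->7, 17->8, 19->9, 21->10, 22->11, 26->12
Step 2: Rank sum for X: R1 = 1 + 2 + 3 + 5 + 7 + 9 + 10 + 12 = 49.
Step 3: U_X = R1 - n1(n1+1)/2 = 49 - 8*9/2 = 49 - 36 = 13.
       U_Y = n1*n2 - U_X = 32 - 13 = 19.
Step 4: No ties, so the exact null distribution of U (based on enumerating the C(12,8) = 495 equally likely rank assignments) gives the two-sided p-value.
Step 5: p-value = 0.682828; compare to alpha = 0.05. fail to reject H0.

U_X = 13, p = 0.682828, fail to reject H0 at alpha = 0.05.


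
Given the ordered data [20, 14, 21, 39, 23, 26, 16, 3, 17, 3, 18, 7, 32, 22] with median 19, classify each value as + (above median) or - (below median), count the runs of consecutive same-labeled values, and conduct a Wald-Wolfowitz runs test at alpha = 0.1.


Step 1: Compute median = 19; label A = above, B = below.
Labels in order: ABAAAABBBBBBAA  (n_A = 7, n_B = 7)
Step 2: Count runs R = 5.
Step 3: Under H0 (random ordering), E[R] = 2*n_A*n_B/(n_A+n_B) + 1 = 2*7*7/14 + 1 = 8.0000.
        Var[R] = 2*n_A*n_B*(2*n_A*n_B - n_A - n_B) / ((n_A+n_B)^2 * (n_A+n_B-1)) = 8232/2548 = 3.2308.
        SD[R] = 1.7974.
Step 4: Continuity-corrected z = (R + 0.5 - E[R]) / SD[R] = (5 + 0.5 - 8.0000) / 1.7974 = -1.3909.
Step 5: Two-sided p-value via normal approximation = 2*(1 - Phi(|z|)) = 0.164264.
Step 6: alpha = 0.1. fail to reject H0.

R = 5, z = -1.3909, p = 0.164264, fail to reject H0.


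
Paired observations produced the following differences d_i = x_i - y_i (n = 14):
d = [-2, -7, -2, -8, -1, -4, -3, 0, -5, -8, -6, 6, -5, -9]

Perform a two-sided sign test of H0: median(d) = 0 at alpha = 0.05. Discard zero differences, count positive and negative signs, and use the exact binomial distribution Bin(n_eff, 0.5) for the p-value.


Step 1: Discard zero differences. Original n = 14; n_eff = number of nonzero differences = 13.
Nonzero differences (with sign): -2, -7, -2, -8, -1, -4, -3, -5, -8, -6, +6, -5, -9
Step 2: Count signs: positive = 1, negative = 12.
Step 3: Under H0: P(positive) = 0.5, so the number of positives S ~ Bin(13, 0.5).
Step 4: Two-sided exact p-value = sum of Bin(13,0.5) probabilities at or below the observed probability = 0.003418.
Step 5: alpha = 0.05. reject H0.

n_eff = 13, pos = 1, neg = 12, p = 0.003418, reject H0.


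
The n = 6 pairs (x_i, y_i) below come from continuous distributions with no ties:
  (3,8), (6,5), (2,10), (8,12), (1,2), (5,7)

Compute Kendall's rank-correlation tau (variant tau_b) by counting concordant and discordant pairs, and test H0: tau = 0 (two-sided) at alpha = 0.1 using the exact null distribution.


Step 1: Enumerate the 15 unordered pairs (i,j) with i<j and classify each by sign(x_j-x_i) * sign(y_j-y_i).
  (1,2):dx=+3,dy=-3->D; (1,3):dx=-1,dy=+2->D; (1,4):dx=+5,dy=+4->C; (1,5):dx=-2,dy=-6->C
  (1,6):dx=+2,dy=-1->D; (2,3):dx=-4,dy=+5->D; (2,4):dx=+2,dy=+7->C; (2,5):dx=-5,dy=-3->C
  (2,6):dx=-1,dy=+2->D; (3,4):dx=+6,dy=+2->C; (3,5):dx=-1,dy=-8->C; (3,6):dx=+3,dy=-3->D
  (4,5):dx=-7,dy=-10->C; (4,6):dx=-3,dy=-5->C; (5,6):dx=+4,dy=+5->C
Step 2: C = 9, D = 6, total pairs = 15.
Step 3: tau = (C - D)/(n(n-1)/2) = (9 - 6)/15 = 0.200000.
Step 4: Exact two-sided p-value (enumerate n! = 720 permutations of y under H0): p = 0.719444.
Step 5: alpha = 0.1. fail to reject H0.

tau_b = 0.2000 (C=9, D=6), p = 0.719444, fail to reject H0.


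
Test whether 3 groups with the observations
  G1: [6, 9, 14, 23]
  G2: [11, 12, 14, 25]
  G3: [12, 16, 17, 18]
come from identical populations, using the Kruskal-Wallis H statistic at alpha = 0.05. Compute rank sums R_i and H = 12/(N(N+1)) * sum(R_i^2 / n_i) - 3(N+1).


Step 1: Combine all N = 12 observations and assign midranks.
sorted (value, group, rank): (6,G1,1), (9,G1,2), (11,G2,3), (12,G2,4.5), (12,G3,4.5), (14,G1,6.5), (14,G2,6.5), (16,G3,8), (17,G3,9), (18,G3,10), (23,G1,11), (25,G2,12)
Step 2: Sum ranks within each group.
R_1 = 20.5 (n_1 = 4)
R_2 = 26 (n_2 = 4)
R_3 = 31.5 (n_3 = 4)
Step 3: H = 12/(N(N+1)) * sum(R_i^2/n_i) - 3(N+1)
     = 12/(12*13) * (20.5^2/4 + 26^2/4 + 31.5^2/4) - 3*13
     = 0.076923 * 522.125 - 39
     = 1.163462.
Step 4: Ties present; correction factor C = 1 - 12/(12^3 - 12) = 0.993007. Corrected H = 1.163462 / 0.993007 = 1.171655.
Step 5: Under H0, H ~ chi^2(2); p-value = 0.556645.
Step 6: alpha = 0.05. fail to reject H0.

H = 1.1717, df = 2, p = 0.556645, fail to reject H0.


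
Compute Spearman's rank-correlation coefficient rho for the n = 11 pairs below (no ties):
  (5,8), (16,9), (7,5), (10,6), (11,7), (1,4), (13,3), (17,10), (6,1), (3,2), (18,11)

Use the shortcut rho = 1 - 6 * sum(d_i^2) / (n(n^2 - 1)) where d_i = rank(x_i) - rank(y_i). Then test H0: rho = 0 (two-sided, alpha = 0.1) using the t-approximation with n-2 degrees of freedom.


Step 1: Rank x and y separately (midranks; no ties here).
rank(x): 5->3, 16->9, 7->5, 10->6, 11->7, 1->1, 13->8, 17->10, 6->4, 3->2, 18->11
rank(y): 8->8, 9->9, 5->5, 6->6, 7->7, 4->4, 3->3, 10->10, 1->1, 2->2, 11->11
Step 2: d_i = R_x(i) - R_y(i); compute d_i^2.
  (3-8)^2=25, (9-9)^2=0, (5-5)^2=0, (6-6)^2=0, (7-7)^2=0, (1-4)^2=9, (8-3)^2=25, (10-10)^2=0, (4-1)^2=9, (2-2)^2=0, (11-11)^2=0
sum(d^2) = 68.
Step 3: rho = 1 - 6*68 / (11*(11^2 - 1)) = 1 - 408/1320 = 0.690909.
Step 4: Under H0, t = rho * sqrt((n-2)/(1-rho^2)) = 2.8671 ~ t(9).
Step 5: Two-sided p-value from the t-distribution with 9 df = 0.018565.
Step 6: alpha = 0.1. reject H0.

rho = 0.6909, p = 0.018565, reject H0 at alpha = 0.1.


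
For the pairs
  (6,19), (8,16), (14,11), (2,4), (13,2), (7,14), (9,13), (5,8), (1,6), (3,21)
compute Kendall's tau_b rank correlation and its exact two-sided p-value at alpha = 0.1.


Step 1: Enumerate the 45 unordered pairs (i,j) with i<j and classify each by sign(x_j-x_i) * sign(y_j-y_i).
  (1,2):dx=+2,dy=-3->D; (1,3):dx=+8,dy=-8->D; (1,4):dx=-4,dy=-15->C; (1,5):dx=+7,dy=-17->D
  (1,6):dx=+1,dy=-5->D; (1,7):dx=+3,dy=-6->D; (1,8):dx=-1,dy=-11->C; (1,9):dx=-5,dy=-13->C
  (1,10):dx=-3,dy=+2->D; (2,3):dx=+6,dy=-5->D; (2,4):dx=-6,dy=-12->C; (2,5):dx=+5,dy=-14->D
  (2,6):dx=-1,dy=-2->C; (2,7):dx=+1,dy=-3->D; (2,8):dx=-3,dy=-8->C; (2,9):dx=-7,dy=-10->C
  (2,10):dx=-5,dy=+5->D; (3,4):dx=-12,dy=-7->C; (3,5):dx=-1,dy=-9->C; (3,6):dx=-7,dy=+3->D
  (3,7):dx=-5,dy=+2->D; (3,8):dx=-9,dy=-3->C; (3,9):dx=-13,dy=-5->C; (3,10):dx=-11,dy=+10->D
  (4,5):dx=+11,dy=-2->D; (4,6):dx=+5,dy=+10->C; (4,7):dx=+7,dy=+9->C; (4,8):dx=+3,dy=+4->C
  (4,9):dx=-1,dy=+2->D; (4,10):dx=+1,dy=+17->C; (5,6):dx=-6,dy=+12->D; (5,7):dx=-4,dy=+11->D
  (5,8):dx=-8,dy=+6->D; (5,9):dx=-12,dy=+4->D; (5,10):dx=-10,dy=+19->D; (6,7):dx=+2,dy=-1->D
  (6,8):dx=-2,dy=-6->C; (6,9):dx=-6,dy=-8->C; (6,10):dx=-4,dy=+7->D; (7,8):dx=-4,dy=-5->C
  (7,9):dx=-8,dy=-7->C; (7,10):dx=-6,dy=+8->D; (8,9):dx=-4,dy=-2->C; (8,10):dx=-2,dy=+13->D
  (9,10):dx=+2,dy=+15->C
Step 2: C = 21, D = 24, total pairs = 45.
Step 3: tau = (C - D)/(n(n-1)/2) = (21 - 24)/45 = -0.066667.
Step 4: Exact two-sided p-value (enumerate n! = 3628800 permutations of y under H0): p = 0.861801.
Step 5: alpha = 0.1. fail to reject H0.

tau_b = -0.0667 (C=21, D=24), p = 0.861801, fail to reject H0.
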